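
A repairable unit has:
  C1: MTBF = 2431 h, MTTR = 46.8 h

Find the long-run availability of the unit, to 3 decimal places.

A(C1) = MTBF/(MTBF+MTTR) = 2431/(2431+46.8) = 0.981

0.981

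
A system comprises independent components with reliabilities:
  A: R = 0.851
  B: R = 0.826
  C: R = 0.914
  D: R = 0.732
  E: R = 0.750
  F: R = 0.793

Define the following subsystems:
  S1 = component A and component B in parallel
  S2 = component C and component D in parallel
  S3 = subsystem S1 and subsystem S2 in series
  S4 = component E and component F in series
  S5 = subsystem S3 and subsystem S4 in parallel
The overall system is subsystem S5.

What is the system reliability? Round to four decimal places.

Parallel (A and B): 1 − (1 − 0.851000)(1 − 0.826000) = 0.974074
Parallel (C and D): 1 − (1 − 0.914000)(1 − 0.732000) = 0.976952
Series ([0.974074] and [0.976952]): 0.974074 × 0.976952 = 0.951624
Series (E and F): 0.750000 × 0.793000 = 0.594750
Parallel ([0.951624] and [0.594750]): 1 − (1 − 0.951624)(1 − 0.594750) = 0.9804

0.9804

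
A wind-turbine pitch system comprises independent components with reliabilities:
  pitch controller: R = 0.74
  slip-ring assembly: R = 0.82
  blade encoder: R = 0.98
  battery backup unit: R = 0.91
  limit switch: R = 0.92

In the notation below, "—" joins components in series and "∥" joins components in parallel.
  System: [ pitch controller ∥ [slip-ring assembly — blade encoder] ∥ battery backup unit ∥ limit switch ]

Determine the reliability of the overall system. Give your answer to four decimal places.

Series (slip-ring assembly and blade encoder): 0.820000 × 0.980000 = 0.803600
Parallel (pitch controller, [0.803600], battery backup unit, and limit switch): 1 − (1 − 0.740000)(1 − 0.803600)(1 − 0.910000)(1 − 0.920000) = 0.9996

0.9996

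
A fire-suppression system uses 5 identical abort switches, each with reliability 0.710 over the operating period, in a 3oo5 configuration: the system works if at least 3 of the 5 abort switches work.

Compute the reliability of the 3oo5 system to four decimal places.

R = Σ_{i=3}^{5} C(5,i) p^i (1−p)^{5−i} with p = 0.710
C(5,3)·0.710^3·0.290^2 = 0.301003
C(5,4)·0.710^4·0.290^1 = 0.368469
C(5,5)·0.710^5·0.290^0 = 0.180423
Sum = 0.8499

0.8499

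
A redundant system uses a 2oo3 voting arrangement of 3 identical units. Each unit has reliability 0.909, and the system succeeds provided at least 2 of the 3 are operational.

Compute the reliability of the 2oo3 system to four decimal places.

0.9767

R = Σ_{i=2}^{3} C(3,i) p^i (1−p)^{3−i} with p = 0.909
C(3,2)·0.909^2·0.091^1 = 0.225575
C(3,3)·0.909^3·0.091^0 = 0.751089
Sum = 0.9767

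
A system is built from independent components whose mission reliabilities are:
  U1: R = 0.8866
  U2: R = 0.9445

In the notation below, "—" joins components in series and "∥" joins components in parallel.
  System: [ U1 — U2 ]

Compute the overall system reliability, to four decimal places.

0.8374

Series (U1 and U2): 0.886600 × 0.944500 = 0.8374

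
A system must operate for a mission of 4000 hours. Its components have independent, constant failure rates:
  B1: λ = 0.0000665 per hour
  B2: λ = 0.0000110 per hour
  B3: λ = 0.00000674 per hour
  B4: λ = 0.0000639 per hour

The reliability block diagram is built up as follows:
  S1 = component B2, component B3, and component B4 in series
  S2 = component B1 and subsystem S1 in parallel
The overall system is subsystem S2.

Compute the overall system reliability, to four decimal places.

0.9349

R(B1) = exp(−0.0000665 × 4000) = 0.766439
R(B2) = exp(−0.0000110 × 4000) = 0.956954
R(B3) = exp(−0.00000674 × 4000) = 0.973400
R(B4) = exp(−0.0000639 × 4000) = 0.774452
Series (B2, B3, and B4): 0.956954 × 0.973400 × 0.774452 = 0.721401
Parallel (B1 and [0.721401]): 1 − (1 − 0.766439)(1 − 0.721401) = 0.9349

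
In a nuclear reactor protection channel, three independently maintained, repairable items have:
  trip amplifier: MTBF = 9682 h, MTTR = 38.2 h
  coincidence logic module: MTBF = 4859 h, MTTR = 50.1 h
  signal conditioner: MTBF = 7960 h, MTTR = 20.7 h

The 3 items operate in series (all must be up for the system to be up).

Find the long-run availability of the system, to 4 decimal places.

A(trip amplifier) = MTBF/(MTBF+MTTR) = 9682/(9682+38.2) = 0.996070
A(coincidence logic module) = MTBF/(MTBF+MTTR) = 4859/(4859+50.1) = 0.989794
A(signal conditioner) = MTBF/(MTBF+MTTR) = 7960/(7960+20.7) = 0.997406
Series availability: 0.996070 × 0.989794 × 0.997406 = 0.9833

0.9833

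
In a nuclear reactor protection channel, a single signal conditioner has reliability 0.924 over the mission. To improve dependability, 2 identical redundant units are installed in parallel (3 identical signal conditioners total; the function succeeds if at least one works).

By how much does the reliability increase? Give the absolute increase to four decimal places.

R_before = 0.924
R_after = 1 − (1 − 0.924)^3 = 0.9996
ΔR = 0.9996 − 0.924 = 0.0756

0.0756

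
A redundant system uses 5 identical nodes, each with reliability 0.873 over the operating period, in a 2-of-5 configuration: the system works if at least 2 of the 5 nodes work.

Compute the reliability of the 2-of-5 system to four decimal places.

R = Σ_{i=2}^{5} C(5,i) p^i (1−p)^{5−i} with p = 0.873
C(5,2)·0.873^2·0.127^3 = 0.015611
C(5,3)·0.873^3·0.127^2 = 0.107312
C(5,4)·0.873^4·0.127^1 = 0.368834
C(5,5)·0.873^5·0.127^0 = 0.507074
Sum = 0.9988

0.9988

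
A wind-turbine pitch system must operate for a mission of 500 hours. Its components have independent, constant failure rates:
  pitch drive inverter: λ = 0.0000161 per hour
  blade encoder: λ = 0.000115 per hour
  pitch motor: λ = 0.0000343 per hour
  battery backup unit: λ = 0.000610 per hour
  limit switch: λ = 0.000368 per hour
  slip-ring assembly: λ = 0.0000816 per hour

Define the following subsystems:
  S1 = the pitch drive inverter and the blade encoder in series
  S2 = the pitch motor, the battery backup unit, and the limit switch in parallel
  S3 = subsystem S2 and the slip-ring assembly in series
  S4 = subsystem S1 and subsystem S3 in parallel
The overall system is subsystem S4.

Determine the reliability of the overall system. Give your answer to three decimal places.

R(pitch drive inverter) = exp(−0.0000161 × 500) = 0.99198
R(blade encoder) = exp(−0.000115 × 500) = 0.94412
R(pitch motor) = exp(−0.0000343 × 500) = 0.98300
R(battery backup unit) = exp(−0.000610 × 500) = 0.73712
R(limit switch) = exp(−0.000368 × 500) = 0.83194
R(slip-ring assembly) = exp(−0.0000816 × 500) = 0.96002
Series (pitch drive inverter and blade encoder): 0.99198 × 0.94412 = 0.93655
Parallel (pitch motor, battery backup unit, and limit switch): 1 − (1 − 0.98300)(1 − 0.73712)(1 − 0.83194) = 0.99925
Series ([0.99925] and slip-ring assembly): 0.99925 × 0.96002 = 0.95930
Parallel ([0.93655] and [0.95930]): 1 − (1 − 0.93655)(1 − 0.95930) = 0.997

0.997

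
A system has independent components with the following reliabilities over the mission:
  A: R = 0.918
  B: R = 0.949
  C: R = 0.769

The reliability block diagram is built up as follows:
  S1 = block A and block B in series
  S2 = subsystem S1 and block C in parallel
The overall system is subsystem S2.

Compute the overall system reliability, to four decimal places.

0.9702

Series (A and B): 0.918000 × 0.949000 = 0.871182
Parallel ([0.871182] and C): 1 − (1 − 0.871182)(1 − 0.769000) = 0.9702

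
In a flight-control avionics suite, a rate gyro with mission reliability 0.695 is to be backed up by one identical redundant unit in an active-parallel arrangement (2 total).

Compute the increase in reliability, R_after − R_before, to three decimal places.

R_before = 0.695
R_after = 1 − (1 − 0.695)^2 = 0.907
ΔR = 0.907 − 0.695 = 0.212

0.212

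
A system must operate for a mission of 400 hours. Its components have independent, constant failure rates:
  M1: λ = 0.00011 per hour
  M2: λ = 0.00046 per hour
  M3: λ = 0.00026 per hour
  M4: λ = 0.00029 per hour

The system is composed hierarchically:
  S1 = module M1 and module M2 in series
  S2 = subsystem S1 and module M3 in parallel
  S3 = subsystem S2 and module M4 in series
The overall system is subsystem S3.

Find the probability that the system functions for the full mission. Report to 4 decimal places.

R(M1) = exp(−0.00011 × 400) = 0.956954
R(M2) = exp(−0.00046 × 400) = 0.831936
R(M3) = exp(−0.00026 × 400) = 0.901225
R(M4) = exp(−0.00029 × 400) = 0.890475
Series (M1 and M2): 0.956954 × 0.831936 = 0.796124
Parallel ([0.796124] and M3): 1 − (1 − 0.796124)(1 − 0.901225) = 0.979862
Series ([0.979862] and M4): 0.979862 × 0.890475 = 0.8725

0.8725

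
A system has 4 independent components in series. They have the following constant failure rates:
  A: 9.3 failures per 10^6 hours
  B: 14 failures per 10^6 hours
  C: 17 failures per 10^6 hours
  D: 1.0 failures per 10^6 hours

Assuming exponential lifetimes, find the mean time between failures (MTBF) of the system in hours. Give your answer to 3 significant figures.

Series of exponential components: λ_sys = Σ λ_i
λ_sys = 0.0000093 + 0.000014 + 0.000017 + 0.0000010 = 4.1300e-05 /h
MTBF = 1 / λ_sys = 24200 h

24200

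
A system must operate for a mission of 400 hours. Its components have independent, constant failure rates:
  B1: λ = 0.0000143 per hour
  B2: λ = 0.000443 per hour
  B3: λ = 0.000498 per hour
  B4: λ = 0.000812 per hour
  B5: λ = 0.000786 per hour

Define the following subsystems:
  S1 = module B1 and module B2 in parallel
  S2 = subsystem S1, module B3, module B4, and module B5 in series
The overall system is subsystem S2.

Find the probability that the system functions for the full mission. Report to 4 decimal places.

R(B1) = exp(−0.0000143 × 400) = 0.994296
R(B2) = exp(−0.000443 × 400) = 0.837612
R(B3) = exp(−0.000498 × 400) = 0.819386
R(B4) = exp(−0.000812 × 400) = 0.722672
R(B5) = exp(−0.000786 × 400) = 0.730227
Parallel (B1 and B2): 1 − (1 − 0.994296)(1 − 0.837612) = 0.999074
Series ([0.999074], B3, B4, and B5): 0.999074 × 0.819386 × 0.722672 × 0.730227 = 0.4320

0.4320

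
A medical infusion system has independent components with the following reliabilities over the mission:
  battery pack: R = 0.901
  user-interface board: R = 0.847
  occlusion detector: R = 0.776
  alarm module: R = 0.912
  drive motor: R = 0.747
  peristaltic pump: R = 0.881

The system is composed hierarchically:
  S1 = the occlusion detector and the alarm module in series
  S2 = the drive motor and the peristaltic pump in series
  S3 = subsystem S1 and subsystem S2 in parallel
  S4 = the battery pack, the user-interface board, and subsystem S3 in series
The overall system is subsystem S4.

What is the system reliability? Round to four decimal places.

Series (occlusion detector and alarm module): 0.776000 × 0.912000 = 0.707712
Series (drive motor and peristaltic pump): 0.747000 × 0.881000 = 0.658107
Parallel ([0.707712] and [0.658107]): 1 − (1 − 0.707712)(1 − 0.658107) = 0.900069
Series (battery pack, user-interface board, and [0.900069]): 0.901000 × 0.847000 × 0.900069 = 0.6869

0.6869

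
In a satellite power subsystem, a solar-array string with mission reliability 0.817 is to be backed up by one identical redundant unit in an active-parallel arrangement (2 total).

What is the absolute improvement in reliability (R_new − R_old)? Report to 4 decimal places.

0.1495

R_before = 0.817
R_after = 1 − (1 − 0.817)^2 = 0.9665
ΔR = 0.9665 − 0.817 = 0.1495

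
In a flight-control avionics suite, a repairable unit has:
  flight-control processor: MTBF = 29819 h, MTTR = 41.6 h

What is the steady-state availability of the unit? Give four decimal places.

0.9986

A(flight-control processor) = MTBF/(MTBF+MTTR) = 29819/(29819+41.6) = 0.9986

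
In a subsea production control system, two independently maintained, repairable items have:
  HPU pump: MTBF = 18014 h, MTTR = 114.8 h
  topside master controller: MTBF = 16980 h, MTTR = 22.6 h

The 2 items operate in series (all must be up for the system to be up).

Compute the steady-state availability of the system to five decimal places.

0.99235

A(HPU pump) = MTBF/(MTBF+MTTR) = 18014/(18014+114.8) = 0.993668
A(topside master controller) = MTBF/(MTBF+MTTR) = 16980/(16980+22.6) = 0.998671
Series availability: 0.993668 × 0.998671 = 0.99235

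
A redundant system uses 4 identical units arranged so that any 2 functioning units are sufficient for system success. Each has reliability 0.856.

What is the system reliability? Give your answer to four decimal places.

R = Σ_{i=2}^{4} C(4,i) p^i (1−p)^{4−i} with p = 0.856
C(4,2)·0.856^2·0.144^2 = 0.091164
C(4,3)·0.856^3·0.144^1 = 0.361280
C(4,4)·0.856^4·0.144^0 = 0.536902
Sum = 0.9893

0.9893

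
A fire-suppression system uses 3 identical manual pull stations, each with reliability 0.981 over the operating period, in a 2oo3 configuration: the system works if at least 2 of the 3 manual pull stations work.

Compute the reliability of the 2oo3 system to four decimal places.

0.9989

R = Σ_{i=2}^{3} C(3,i) p^i (1−p)^{3−i} with p = 0.981
C(3,2)·0.981^2·0.019^1 = 0.054855
C(3,3)·0.981^3·0.019^0 = 0.944076
Sum = 0.9989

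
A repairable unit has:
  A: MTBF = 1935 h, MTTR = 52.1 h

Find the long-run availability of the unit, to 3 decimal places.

0.974

A(A) = MTBF/(MTBF+MTTR) = 1935/(1935+52.1) = 0.974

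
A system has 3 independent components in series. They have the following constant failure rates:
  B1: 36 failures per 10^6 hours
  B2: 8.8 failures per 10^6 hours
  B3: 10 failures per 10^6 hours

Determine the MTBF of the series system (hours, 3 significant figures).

Series of exponential components: λ_sys = Σ λ_i
λ_sys = 0.000036 + 0.0000088 + 0.000010 = 5.4800e-05 /h
MTBF = 1 / λ_sys = 18200 h

18200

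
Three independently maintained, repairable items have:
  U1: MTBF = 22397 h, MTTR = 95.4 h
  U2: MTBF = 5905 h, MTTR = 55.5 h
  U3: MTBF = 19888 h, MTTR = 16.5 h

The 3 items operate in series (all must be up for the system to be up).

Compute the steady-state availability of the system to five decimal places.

A(U1) = MTBF/(MTBF+MTTR) = 22397/(22397+95.4) = 0.995759
A(U2) = MTBF/(MTBF+MTTR) = 5905/(5905+55.5) = 0.990689
A(U3) = MTBF/(MTBF+MTTR) = 19888/(19888+16.5) = 0.999171
Series availability: 0.995759 × 0.990689 × 0.999171 = 0.98567

0.98567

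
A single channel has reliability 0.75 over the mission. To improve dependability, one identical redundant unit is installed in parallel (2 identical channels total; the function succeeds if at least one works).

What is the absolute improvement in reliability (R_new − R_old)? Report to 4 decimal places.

0.1875

R_before = 0.75
R_after = 1 − (1 − 0.75)^2 = 0.9375
ΔR = 0.9375 − 0.75 = 0.1875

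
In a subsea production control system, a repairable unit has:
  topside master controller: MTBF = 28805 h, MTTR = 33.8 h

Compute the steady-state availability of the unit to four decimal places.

0.9988

A(topside master controller) = MTBF/(MTBF+MTTR) = 28805/(28805+33.8) = 0.9988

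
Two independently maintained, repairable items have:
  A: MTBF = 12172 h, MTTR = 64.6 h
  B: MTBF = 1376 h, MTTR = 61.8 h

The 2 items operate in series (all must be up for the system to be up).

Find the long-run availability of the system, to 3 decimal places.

A(A) = MTBF/(MTBF+MTTR) = 12172/(12172+64.6) = 0.994721
A(B) = MTBF/(MTBF+MTTR) = 1376/(1376+61.8) = 0.957018
Series availability: 0.994721 × 0.957018 = 0.952

0.952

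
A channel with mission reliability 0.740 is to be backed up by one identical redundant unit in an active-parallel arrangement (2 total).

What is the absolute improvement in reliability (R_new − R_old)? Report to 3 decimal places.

0.192

R_before = 0.740
R_after = 1 − (1 − 0.740)^2 = 0.932
ΔR = 0.932 − 0.740 = 0.192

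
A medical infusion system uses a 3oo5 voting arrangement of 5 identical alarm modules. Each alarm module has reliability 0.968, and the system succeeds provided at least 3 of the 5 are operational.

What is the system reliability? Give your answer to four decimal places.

R = Σ_{i=3}^{5} C(5,i) p^i (1−p)^{5−i} with p = 0.968
C(5,3)·0.968^3·0.032^2 = 0.009288
C(5,4)·0.968^4·0.032^1 = 0.140482
C(5,5)·0.968^5·0.032^0 = 0.849918
Sum = 0.9997

0.9997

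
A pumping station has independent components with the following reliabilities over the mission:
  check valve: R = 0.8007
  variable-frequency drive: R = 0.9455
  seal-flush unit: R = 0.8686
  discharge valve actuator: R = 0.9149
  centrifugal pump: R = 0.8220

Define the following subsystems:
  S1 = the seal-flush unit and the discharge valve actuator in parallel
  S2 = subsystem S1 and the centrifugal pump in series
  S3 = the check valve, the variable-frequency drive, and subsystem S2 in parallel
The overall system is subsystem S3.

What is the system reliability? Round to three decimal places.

0.998

Parallel (seal-flush unit and discharge valve actuator): 1 − (1 − 0.86860)(1 − 0.91490) = 0.98882
Series ([0.98882] and centrifugal pump): 0.98882 × 0.82200 = 0.81281
Parallel (check valve, variable-frequency drive, and [0.81281]): 1 − (1 − 0.80070)(1 − 0.94550)(1 − 0.81281) = 0.998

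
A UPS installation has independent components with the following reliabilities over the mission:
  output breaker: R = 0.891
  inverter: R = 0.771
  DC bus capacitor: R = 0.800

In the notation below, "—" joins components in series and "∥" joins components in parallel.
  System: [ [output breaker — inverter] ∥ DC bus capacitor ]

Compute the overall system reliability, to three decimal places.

Series (output breaker and inverter): 0.89100 × 0.77100 = 0.68696
Parallel ([0.68696] and DC bus capacitor): 1 − (1 − 0.68696)(1 − 0.80000) = 0.937

0.937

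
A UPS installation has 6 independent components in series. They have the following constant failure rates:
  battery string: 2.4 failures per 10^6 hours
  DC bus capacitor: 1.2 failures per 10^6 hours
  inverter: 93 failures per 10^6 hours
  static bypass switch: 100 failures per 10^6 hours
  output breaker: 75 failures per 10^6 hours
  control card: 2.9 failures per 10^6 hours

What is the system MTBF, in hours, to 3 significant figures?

Series of exponential components: λ_sys = Σ λ_i
λ_sys = 0.0000024 + 0.0000012 + 0.000093 + 0.00010 + 0.000075 + 0.0000029 = 2.7450e-04 /h
MTBF = 1 / λ_sys = 3640 h

3640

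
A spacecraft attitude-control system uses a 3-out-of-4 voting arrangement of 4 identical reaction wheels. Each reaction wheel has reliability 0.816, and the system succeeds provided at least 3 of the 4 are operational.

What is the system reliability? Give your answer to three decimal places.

0.843

R = Σ_{i=3}^{4} C(4,i) p^i (1−p)^{4−i} with p = 0.816
C(4,3)·0.816^3·0.184^1 = 0.39990
C(4,4)·0.816^4·0.184^0 = 0.44336
Sum = 0.843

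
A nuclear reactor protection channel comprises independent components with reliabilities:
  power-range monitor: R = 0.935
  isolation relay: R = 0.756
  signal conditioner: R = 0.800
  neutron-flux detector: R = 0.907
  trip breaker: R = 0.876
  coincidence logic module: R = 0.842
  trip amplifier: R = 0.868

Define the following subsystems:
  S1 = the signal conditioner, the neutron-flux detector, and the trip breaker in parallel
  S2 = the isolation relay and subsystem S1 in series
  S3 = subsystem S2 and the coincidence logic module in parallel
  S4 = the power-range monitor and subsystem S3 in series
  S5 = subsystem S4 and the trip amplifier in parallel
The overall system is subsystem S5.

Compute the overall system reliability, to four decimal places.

0.9866

Parallel (signal conditioner, neutron-flux detector, and trip breaker): 1 − (1 − 0.800000)(1 − 0.907000)(1 − 0.876000) = 0.997694
Series (isolation relay and [0.997694]): 0.756000 × 0.997694 = 0.754257
Parallel ([0.754257] and coincidence logic module): 1 − (1 − 0.754257)(1 − 0.842000) = 0.961173
Series (power-range monitor and [0.961173]): 0.935000 × 0.961173 = 0.898697
Parallel ([0.898697] and trip amplifier): 1 − (1 − 0.898697)(1 − 0.868000) = 0.9866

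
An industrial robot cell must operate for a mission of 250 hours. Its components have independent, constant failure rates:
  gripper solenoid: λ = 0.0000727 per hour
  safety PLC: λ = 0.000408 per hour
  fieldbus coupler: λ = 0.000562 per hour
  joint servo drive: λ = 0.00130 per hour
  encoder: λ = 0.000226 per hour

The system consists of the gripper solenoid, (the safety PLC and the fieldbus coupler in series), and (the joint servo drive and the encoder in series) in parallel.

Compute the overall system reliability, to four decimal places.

R(gripper solenoid) = exp(−0.0000727 × 250) = 0.981989
R(safety PLC) = exp(−0.000408 × 250) = 0.903030
R(fieldbus coupler) = exp(−0.000562 × 250) = 0.868924
R(joint servo drive) = exp(−0.00130 × 250) = 0.722527
R(encoder) = exp(−0.000226 × 250) = 0.945066
Series (safety PLC and fieldbus coupler): 0.903030 × 0.868924 = 0.784664
Series (joint servo drive and encoder): 0.722527 × 0.945066 = 0.682836
Parallel (gripper solenoid, [0.784664], and [0.682836]): 1 − (1 − 0.981989)(1 − 0.784664)(1 − 0.682836) = 0.9988

0.9988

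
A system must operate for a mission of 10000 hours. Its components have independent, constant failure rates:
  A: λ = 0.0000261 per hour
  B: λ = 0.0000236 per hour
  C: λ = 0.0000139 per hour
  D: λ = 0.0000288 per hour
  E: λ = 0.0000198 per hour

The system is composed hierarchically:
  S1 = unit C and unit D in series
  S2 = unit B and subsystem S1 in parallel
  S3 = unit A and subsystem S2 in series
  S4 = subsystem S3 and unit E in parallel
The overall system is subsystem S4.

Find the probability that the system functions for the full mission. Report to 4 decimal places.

R(A) = exp(−0.0000261 × 10000) = 0.770281
R(B) = exp(−0.0000236 × 10000) = 0.789781
R(C) = exp(−0.0000139 × 10000) = 0.870228
R(D) = exp(−0.0000288 × 10000) = 0.749762
R(E) = exp(−0.0000198 × 10000) = 0.820370
Series (C and D): 0.870228 × 0.749762 = 0.652464
Parallel (B and [0.652464]): 1 − (1 − 0.789781)(1 − 0.652464) = 0.926941
Series (A and [0.926941]): 0.770281 × 0.926941 = 0.714005
Parallel ([0.714005] and E): 1 − (1 − 0.714005)(1 − 0.820370) = 0.9486

0.9486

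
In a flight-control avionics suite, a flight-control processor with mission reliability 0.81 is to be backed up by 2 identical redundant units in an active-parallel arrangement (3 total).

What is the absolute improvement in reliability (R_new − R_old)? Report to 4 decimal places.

0.1831

R_before = 0.81
R_after = 1 − (1 − 0.81)^3 = 0.9931
ΔR = 0.9931 − 0.81 = 0.1831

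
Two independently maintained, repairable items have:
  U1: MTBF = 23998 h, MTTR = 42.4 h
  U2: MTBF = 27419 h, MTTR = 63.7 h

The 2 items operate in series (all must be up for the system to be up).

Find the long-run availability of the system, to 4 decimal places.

A(U1) = MTBF/(MTBF+MTTR) = 23998/(23998+42.4) = 0.998236
A(U2) = MTBF/(MTBF+MTTR) = 27419/(27419+63.7) = 0.997682
Series availability: 0.998236 × 0.997682 = 0.9959

0.9959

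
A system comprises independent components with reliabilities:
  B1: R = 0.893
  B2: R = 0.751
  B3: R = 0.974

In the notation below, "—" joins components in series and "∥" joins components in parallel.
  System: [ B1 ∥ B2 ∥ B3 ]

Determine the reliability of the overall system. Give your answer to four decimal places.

Parallel (B1, B2, and B3): 1 − (1 − 0.893000)(1 − 0.751000)(1 − 0.974000) = 0.9993

0.9993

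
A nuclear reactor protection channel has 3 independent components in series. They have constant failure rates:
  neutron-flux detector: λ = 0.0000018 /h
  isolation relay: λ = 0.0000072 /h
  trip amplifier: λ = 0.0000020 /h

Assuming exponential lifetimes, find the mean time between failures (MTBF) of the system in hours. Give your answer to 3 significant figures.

90900

Series of exponential components: λ_sys = Σ λ_i
λ_sys = 0.0000018 + 0.0000072 + 0.0000020 = 1.1000e-05 /h
MTBF = 1 / λ_sys = 90900 h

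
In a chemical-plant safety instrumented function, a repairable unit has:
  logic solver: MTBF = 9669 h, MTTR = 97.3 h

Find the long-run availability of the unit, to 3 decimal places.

A(logic solver) = MTBF/(MTBF+MTTR) = 9669/(9669+97.3) = 0.990

0.990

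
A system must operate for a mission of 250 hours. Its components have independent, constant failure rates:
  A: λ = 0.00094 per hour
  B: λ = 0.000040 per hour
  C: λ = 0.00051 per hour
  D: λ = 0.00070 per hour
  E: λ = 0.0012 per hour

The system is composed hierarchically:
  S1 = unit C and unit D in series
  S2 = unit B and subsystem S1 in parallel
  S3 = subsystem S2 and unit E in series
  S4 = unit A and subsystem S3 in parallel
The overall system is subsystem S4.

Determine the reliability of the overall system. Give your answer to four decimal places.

0.9453

R(A) = exp(−0.00094 × 250) = 0.790571
R(B) = exp(−0.000040 × 250) = 0.990050
R(C) = exp(−0.00051 × 250) = 0.880293
R(D) = exp(−0.00070 × 250) = 0.839457
R(E) = exp(−0.0012 × 250) = 0.740818
Series (C and D): 0.880293 × 0.839457 = 0.738968
Parallel (B and [0.738968]): 1 − (1 − 0.990050)(1 − 0.738968) = 0.997403
Series ([0.997403] and E): 0.997403 × 0.740818 = 0.738894
Parallel (A and [0.738894]): 1 − (1 − 0.790571)(1 − 0.738894) = 0.9453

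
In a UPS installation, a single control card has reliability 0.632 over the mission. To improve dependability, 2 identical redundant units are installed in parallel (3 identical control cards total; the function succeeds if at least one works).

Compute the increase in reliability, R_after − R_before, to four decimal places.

R_before = 0.632
R_after = 1 − (1 − 0.632)^3 = 0.9502
ΔR = 0.9502 − 0.632 = 0.3182

0.3182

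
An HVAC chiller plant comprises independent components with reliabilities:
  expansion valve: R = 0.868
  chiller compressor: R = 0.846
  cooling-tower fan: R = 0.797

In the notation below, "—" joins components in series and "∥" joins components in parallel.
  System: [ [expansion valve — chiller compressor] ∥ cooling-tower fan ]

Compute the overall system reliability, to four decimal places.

0.9461

Series (expansion valve and chiller compressor): 0.868000 × 0.846000 = 0.734328
Parallel ([0.734328] and cooling-tower fan): 1 − (1 − 0.734328)(1 − 0.797000) = 0.9461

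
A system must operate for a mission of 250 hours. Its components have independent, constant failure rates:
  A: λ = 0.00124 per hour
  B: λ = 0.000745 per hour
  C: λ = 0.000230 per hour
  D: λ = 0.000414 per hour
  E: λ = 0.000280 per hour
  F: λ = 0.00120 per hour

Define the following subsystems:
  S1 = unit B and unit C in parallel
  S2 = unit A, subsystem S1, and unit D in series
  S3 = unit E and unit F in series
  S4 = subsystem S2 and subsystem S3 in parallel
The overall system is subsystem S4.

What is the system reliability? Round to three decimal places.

R(A) = exp(−0.00124 × 250) = 0.73345
R(B) = exp(−0.000745 × 250) = 0.83007
R(C) = exp(−0.000230 × 250) = 0.94412
R(D) = exp(−0.000414 × 250) = 0.90168
R(E) = exp(−0.000280 × 250) = 0.93239
R(F) = exp(−0.00120 × 250) = 0.74082
Parallel (B and C): 1 − (1 − 0.83007)(1 − 0.94412) = 0.99050
Series (A, [0.99050], and D): 0.73345 × 0.99050 × 0.90168 = 0.65505
Series (E and F): 0.93239 × 0.74082 = 0.69073
Parallel ([0.65505] and [0.69073]): 1 − (1 − 0.65505)(1 − 0.69073) = 0.893

0.893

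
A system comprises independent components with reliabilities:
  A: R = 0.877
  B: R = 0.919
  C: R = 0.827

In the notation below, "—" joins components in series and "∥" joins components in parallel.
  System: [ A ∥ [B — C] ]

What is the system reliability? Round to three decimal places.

0.970

Series (B and C): 0.91900 × 0.82700 = 0.76001
Parallel (A and [0.76001]): 1 − (1 − 0.87700)(1 − 0.76001) = 0.970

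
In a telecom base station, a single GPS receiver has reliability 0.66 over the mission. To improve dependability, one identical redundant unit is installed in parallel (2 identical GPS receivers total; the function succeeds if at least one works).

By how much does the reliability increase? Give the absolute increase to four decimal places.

R_before = 0.66
R_after = 1 − (1 − 0.66)^2 = 0.8844
ΔR = 0.8844 − 0.66 = 0.2244

0.2244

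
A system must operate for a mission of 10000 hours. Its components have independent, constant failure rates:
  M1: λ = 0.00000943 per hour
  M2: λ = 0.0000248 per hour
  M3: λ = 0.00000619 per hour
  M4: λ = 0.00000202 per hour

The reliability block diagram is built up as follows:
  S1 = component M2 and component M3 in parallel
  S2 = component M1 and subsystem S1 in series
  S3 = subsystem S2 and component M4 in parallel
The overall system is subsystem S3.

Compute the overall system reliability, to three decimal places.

R(M1) = exp(−0.00000943 × 10000) = 0.91001
R(M2) = exp(−0.0000248 × 10000) = 0.78036
R(M3) = exp(−0.00000619 × 10000) = 0.93998
R(M4) = exp(−0.00000202 × 10000) = 0.98000
Parallel (M2 and M3): 1 − (1 − 0.78036)(1 − 0.93998) = 0.98682
Series (M1 and [0.98682]): 0.91001 × 0.98682 = 0.89802
Parallel ([0.89802] and M4): 1 − (1 − 0.89802)(1 − 0.98000) = 0.998

0.998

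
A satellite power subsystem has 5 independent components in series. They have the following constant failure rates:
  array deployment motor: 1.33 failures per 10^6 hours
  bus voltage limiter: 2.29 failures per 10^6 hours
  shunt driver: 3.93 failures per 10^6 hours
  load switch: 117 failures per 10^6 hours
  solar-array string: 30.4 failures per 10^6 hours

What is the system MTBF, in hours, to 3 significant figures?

Series of exponential components: λ_sys = Σ λ_i
λ_sys = 0.00000133 + 0.00000229 + 0.00000393 + 0.000117 + 0.0000304 = 1.5495e-04 /h
MTBF = 1 / λ_sys = 6450 h

6450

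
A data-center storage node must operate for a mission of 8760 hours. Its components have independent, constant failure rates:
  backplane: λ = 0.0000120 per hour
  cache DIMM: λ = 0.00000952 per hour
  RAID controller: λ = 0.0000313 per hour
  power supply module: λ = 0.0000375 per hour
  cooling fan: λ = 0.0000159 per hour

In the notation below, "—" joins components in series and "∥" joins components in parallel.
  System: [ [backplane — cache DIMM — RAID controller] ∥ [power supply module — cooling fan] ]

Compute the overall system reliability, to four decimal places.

0.8616

R(backplane) = exp(−0.0000120 × 8760) = 0.900216
R(cache DIMM) = exp(−0.00000952 × 8760) = 0.919987
R(RAID controller) = exp(−0.0000313 × 8760) = 0.760189
R(power supply module) = exp(−0.0000375 × 8760) = 0.720003
R(cooling fan) = exp(−0.0000159 × 8760) = 0.869981
Series (backplane, cache DIMM, and RAID controller): 0.900216 × 0.919987 × 0.760189 = 0.629579
Series (power supply module and cooling fan): 0.720003 × 0.869981 = 0.626389
Parallel ([0.629579] and [0.626389]): 1 − (1 − 0.629579)(1 − 0.626389) = 0.8616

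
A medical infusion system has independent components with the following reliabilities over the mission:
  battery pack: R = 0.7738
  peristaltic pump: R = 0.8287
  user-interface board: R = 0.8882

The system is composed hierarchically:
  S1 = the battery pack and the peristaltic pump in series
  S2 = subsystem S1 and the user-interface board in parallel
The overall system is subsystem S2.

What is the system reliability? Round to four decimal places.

Series (battery pack and peristaltic pump): 0.773800 × 0.828700 = 0.641248
Parallel ([0.641248] and user-interface board): 1 − (1 − 0.641248)(1 − 0.888200) = 0.9599

0.9599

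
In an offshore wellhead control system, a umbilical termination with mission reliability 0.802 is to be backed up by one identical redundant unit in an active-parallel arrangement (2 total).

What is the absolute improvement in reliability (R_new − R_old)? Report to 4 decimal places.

R_before = 0.802
R_after = 1 − (1 − 0.802)^2 = 0.9608
ΔR = 0.9608 − 0.802 = 0.1588

0.1588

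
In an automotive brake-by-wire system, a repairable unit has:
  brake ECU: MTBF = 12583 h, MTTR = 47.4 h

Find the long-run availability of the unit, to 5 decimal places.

A(brake ECU) = MTBF/(MTBF+MTTR) = 12583/(12583+47.4) = 0.99625

0.99625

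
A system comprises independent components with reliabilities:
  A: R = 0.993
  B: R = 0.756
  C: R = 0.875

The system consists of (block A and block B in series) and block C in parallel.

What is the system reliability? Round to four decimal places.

0.9688

Series (A and B): 0.993000 × 0.756000 = 0.750708
Parallel ([0.750708] and C): 1 − (1 − 0.750708)(1 − 0.875000) = 0.9688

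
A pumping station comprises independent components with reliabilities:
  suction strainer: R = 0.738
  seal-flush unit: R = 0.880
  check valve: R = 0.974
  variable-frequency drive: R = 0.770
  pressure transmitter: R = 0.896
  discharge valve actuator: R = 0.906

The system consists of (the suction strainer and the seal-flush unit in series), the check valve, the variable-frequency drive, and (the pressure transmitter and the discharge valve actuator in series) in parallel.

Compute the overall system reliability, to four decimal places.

0.9996

Series (suction strainer and seal-flush unit): 0.738000 × 0.880000 = 0.649440
Series (pressure transmitter and discharge valve actuator): 0.896000 × 0.906000 = 0.811776
Parallel ([0.649440], check valve, variable-frequency drive, and [0.811776]): 1 − (1 − 0.649440)(1 − 0.974000)(1 − 0.770000)(1 − 0.811776) = 0.9996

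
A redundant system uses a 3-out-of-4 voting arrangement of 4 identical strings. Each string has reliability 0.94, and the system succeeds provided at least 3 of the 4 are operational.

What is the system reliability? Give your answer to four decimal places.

0.9801

R = Σ_{i=3}^{4} C(4,i) p^i (1−p)^{4−i} with p = 0.94
C(4,3)·0.94^3·0.06^1 = 0.199340
C(4,4)·0.94^4·0.06^0 = 0.780749
Sum = 0.9801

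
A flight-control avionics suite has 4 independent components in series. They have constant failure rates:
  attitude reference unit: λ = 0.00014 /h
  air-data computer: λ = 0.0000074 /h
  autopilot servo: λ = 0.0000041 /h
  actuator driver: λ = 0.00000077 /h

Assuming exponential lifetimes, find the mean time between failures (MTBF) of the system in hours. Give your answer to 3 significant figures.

Series of exponential components: λ_sys = Σ λ_i
λ_sys = 0.00014 + 0.0000074 + 0.0000041 + 0.00000077 = 1.5227e-04 /h
MTBF = 1 / λ_sys = 6570 h

6570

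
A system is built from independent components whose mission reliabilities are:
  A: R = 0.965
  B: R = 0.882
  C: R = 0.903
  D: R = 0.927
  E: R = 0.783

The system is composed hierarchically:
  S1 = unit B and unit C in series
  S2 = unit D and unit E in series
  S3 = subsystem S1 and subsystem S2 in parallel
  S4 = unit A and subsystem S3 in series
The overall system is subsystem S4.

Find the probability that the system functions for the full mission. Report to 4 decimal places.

0.9111

Series (B and C): 0.882000 × 0.903000 = 0.796446
Series (D and E): 0.927000 × 0.783000 = 0.725841
Parallel ([0.796446] and [0.725841]): 1 − (1 − 0.796446)(1 − 0.725841) = 0.944194
Series (A and [0.944194]): 0.965000 × 0.944194 = 0.9111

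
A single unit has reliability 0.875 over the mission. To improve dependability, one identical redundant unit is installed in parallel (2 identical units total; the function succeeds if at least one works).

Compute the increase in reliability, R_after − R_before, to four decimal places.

R_before = 0.875
R_after = 1 − (1 − 0.875)^2 = 0.9844
ΔR = 0.9844 − 0.875 = 0.1094

0.1094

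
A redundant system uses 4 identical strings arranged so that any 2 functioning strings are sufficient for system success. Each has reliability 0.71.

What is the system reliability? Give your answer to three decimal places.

R = Σ_{i=2}^{4} C(4,i) p^i (1−p)^{4−i} with p = 0.71
C(4,2)·0.71^2·0.29^2 = 0.25437
C(4,3)·0.71^3·0.29^1 = 0.41518
C(4,4)·0.71^4·0.29^0 = 0.25412
Sum = 0.924

0.924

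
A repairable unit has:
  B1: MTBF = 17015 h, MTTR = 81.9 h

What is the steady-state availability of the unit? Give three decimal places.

0.995

A(B1) = MTBF/(MTBF+MTTR) = 17015/(17015+81.9) = 0.995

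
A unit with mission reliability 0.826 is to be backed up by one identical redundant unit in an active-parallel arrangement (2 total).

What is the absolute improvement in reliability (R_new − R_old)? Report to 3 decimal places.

R_before = 0.826
R_after = 1 − (1 − 0.826)^2 = 0.970
ΔR = 0.970 − 0.826 = 0.144

0.144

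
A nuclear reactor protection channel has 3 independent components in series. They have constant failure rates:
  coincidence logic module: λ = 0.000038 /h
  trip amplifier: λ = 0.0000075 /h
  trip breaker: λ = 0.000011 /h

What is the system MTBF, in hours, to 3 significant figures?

17700

Series of exponential components: λ_sys = Σ λ_i
λ_sys = 0.000038 + 0.0000075 + 0.000011 = 5.6500e-05 /h
MTBF = 1 / λ_sys = 17700 h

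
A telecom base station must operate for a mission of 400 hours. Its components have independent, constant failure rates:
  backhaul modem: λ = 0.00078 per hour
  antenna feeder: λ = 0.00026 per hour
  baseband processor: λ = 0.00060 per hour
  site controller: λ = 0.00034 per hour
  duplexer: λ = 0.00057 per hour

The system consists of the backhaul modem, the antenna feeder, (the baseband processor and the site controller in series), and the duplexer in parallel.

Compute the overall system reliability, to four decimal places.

0.9983

R(backhaul modem) = exp(−0.00078 × 400) = 0.731982
R(antenna feeder) = exp(−0.00026 × 400) = 0.901225
R(baseband processor) = exp(−0.00060 × 400) = 0.786628
R(site controller) = exp(−0.00034 × 400) = 0.872843
R(duplexer) = exp(−0.00057 × 400) = 0.796124
Series (baseband processor and site controller): 0.786628 × 0.872843 = 0.686603
Parallel (backhaul modem, antenna feeder, [0.686603], and duplexer): 1 − (1 − 0.731982)(1 − 0.901225)(1 − 0.686603)(1 − 0.796124) = 0.9983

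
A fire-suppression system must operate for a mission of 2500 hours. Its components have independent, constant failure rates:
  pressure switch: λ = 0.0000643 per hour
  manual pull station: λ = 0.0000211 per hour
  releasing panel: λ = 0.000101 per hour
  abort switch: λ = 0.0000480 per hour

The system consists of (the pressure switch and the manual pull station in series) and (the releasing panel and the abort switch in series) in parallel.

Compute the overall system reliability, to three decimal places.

0.940

R(pressure switch) = exp(−0.0000643 × 2500) = 0.85150
R(manual pull station) = exp(−0.0000211 × 2500) = 0.94862
R(releasing panel) = exp(−0.000101 × 2500) = 0.77686
R(abort switch) = exp(−0.0000480 × 2500) = 0.88692
Series (pressure switch and manual pull station): 0.85150 × 0.94862 = 0.80775
Series (releasing panel and abort switch): 0.77686 × 0.88692 = 0.68901
Parallel ([0.80775] and [0.68901]): 1 − (1 − 0.80775)(1 − 0.68901) = 0.940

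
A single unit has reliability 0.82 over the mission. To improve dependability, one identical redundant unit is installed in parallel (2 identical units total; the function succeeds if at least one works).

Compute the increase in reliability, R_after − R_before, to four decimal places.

R_before = 0.82
R_after = 1 − (1 − 0.82)^2 = 0.9676
ΔR = 0.9676 − 0.82 = 0.1476

0.1476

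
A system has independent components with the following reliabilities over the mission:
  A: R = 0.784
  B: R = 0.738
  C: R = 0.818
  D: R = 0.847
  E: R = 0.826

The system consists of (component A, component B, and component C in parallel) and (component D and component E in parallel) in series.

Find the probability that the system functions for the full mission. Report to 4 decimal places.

Parallel (A, B, and C): 1 − (1 − 0.784000)(1 − 0.738000)(1 − 0.818000) = 0.989700
Parallel (D and E): 1 − (1 − 0.847000)(1 − 0.826000) = 0.973378
Series ([0.989700] and [0.973378]): 0.989700 × 0.973378 = 0.9634

0.9634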